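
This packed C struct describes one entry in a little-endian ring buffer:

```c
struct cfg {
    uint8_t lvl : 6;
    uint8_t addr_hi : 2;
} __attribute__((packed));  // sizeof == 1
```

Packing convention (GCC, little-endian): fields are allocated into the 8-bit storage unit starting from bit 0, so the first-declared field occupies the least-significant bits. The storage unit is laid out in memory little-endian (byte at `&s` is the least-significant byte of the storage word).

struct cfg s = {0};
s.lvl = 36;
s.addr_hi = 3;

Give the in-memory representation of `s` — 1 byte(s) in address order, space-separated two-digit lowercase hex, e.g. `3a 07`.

e4

[0+:6] lvl=36 & 0x3f = 0x24; word=0x24
[6+:2] addr_hi=3 & 0x3 = 0x3; word=0xe4
word = 0xe4 → little-endian bytes:
  [0]=0xe4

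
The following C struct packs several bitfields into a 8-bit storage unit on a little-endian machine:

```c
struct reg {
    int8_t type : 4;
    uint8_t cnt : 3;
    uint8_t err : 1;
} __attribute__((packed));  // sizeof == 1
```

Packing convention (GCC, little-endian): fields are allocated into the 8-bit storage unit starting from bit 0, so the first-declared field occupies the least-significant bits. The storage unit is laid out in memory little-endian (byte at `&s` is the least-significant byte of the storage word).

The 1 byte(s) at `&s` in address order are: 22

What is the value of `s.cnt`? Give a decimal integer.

[0]=0x22 (little-endian) → word 0x22
type:4 @ bit 0 → (0x22>>0)&0xf = 0x2
cnt:3 @ bit 4 → (0x22>>4)&0x7 = 0x2  ←
err:1 @ bit 7 → (0x22>>7)&0x1 = 0x0

2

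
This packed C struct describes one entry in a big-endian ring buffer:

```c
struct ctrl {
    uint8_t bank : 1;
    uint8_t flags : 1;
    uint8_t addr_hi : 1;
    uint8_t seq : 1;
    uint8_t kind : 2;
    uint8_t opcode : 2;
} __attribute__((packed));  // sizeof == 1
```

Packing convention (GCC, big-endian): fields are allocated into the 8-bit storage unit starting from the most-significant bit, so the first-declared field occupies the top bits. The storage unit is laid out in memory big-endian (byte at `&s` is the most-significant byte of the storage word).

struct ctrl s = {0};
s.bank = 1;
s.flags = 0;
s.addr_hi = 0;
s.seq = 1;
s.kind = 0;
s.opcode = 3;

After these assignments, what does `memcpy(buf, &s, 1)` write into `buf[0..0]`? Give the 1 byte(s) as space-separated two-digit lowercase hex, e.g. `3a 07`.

93

bank (1b) val=1 bits=0x1 at bit 7: 0x80
flags (1b) val=0 bits=0x0 at bit 6: 0x80
addr_hi (1b) val=0 bits=0x0 at bit 5: 0x80
seq (1b) val=1 bits=0x1 at bit 4: 0x90
kind (2b) val=0 bits=0x0 at bit 2: 0x90
opcode (2b) val=3 bits=0x3 at bit 0: 0x93
word = 0x93 → big-endian bytes:
  [0]=0x93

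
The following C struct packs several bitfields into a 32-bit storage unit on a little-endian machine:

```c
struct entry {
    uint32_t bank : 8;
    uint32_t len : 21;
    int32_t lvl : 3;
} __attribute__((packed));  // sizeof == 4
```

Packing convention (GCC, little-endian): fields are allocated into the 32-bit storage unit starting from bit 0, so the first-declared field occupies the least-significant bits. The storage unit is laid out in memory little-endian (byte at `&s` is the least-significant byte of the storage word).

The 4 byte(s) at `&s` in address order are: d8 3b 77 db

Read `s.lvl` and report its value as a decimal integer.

-2

[0]=0xd8 [1]=0x3b [2]=0x77 [3]=0xdb (little-endian) → word 0xdb773bd8
bank [0+:8] = (word>>0) & 0xff = 216
len [8+:21] = (word>>8) & 0x1fffff = 1799995
lvl [29+:3] = (word>>29) & 0x7 = 6  ←
lvl signed 3b, MSB=1: 6 - 8 = -2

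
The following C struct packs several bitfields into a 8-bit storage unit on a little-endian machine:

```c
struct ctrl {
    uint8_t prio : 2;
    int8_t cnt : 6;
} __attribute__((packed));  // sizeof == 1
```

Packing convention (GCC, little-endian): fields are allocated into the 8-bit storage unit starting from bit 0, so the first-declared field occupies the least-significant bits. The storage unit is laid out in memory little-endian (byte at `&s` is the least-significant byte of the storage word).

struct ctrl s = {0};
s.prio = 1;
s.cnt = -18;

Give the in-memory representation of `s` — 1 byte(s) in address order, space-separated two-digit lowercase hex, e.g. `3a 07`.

prio:2 = 1 → 0x1 << 0 → word 0x01
cnt:6 = -18 → 0x2e << 2 → word 0xb9
word = 0xb9 → little-endian bytes:
  [0]=0xb9

b9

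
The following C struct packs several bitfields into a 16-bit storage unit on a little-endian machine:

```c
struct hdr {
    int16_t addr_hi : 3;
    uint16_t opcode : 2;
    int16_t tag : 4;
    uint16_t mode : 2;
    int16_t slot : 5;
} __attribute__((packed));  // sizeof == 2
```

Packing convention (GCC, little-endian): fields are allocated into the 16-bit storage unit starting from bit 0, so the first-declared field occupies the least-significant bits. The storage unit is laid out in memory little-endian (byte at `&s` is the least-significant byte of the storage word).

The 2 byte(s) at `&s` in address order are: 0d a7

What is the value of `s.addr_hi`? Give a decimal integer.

-3

[0]=0x0d [1]=0xa7 (little-endian) → word 0xa70d
addr_hi [0+:3] = (word>>0) & 0x7 = 5  ←
opcode [3+:2] = (word>>3) & 0x3 = 1
tag [5+:4] = (word>>5) & 0xf = 8
mode [9+:2] = (word>>9) & 0x3 = 3
slot [11+:5] = (word>>11) & 0x1f = 20
addr_hi signed 3b, MSB=1: 5 - 8 = -3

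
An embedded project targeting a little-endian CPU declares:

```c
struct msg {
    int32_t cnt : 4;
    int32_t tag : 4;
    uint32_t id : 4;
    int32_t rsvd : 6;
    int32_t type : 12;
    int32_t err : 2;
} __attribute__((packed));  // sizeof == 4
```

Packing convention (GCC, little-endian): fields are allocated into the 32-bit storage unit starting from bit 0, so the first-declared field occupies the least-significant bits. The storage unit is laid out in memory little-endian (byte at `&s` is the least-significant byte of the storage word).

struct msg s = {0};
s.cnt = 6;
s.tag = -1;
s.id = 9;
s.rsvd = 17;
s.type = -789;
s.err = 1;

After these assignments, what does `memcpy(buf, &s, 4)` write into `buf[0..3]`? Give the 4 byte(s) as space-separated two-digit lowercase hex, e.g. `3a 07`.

cnt (4b) val=6 bits=0x6 at bit 0: 0x00000006
tag (4b) val=-1 bits=0xf at bit 4: 0x000000f6
id (4b) val=9 bits=0x9 at bit 8: 0x000009f6
rsvd (6b) val=17 bits=0x11 at bit 12: 0x000119f6
type (12b) val=-789 bits=0xceb at bit 18: 0x33ad19f6
err (2b) val=1 bits=0x1 at bit 30: 0x73ad19f6
word = 0x73ad19f6 → little-endian bytes:
  [0]=0xf6  [1]=0x19  [2]=0xad  [3]=0x73

f6 19 ad 73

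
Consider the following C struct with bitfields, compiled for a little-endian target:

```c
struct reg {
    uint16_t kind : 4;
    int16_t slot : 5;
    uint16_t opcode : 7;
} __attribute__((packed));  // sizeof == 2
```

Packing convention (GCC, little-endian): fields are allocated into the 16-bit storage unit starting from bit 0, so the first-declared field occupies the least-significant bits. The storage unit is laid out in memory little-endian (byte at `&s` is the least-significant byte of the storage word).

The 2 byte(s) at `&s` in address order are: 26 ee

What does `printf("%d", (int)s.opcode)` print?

119

[0]=0x26 [1]=0xee (little-endian) → word 0xee26
kind:4 @ bit 0 → (0xee26>>0)&0xf = 0x6
slot:5 @ bit 4 → (0xee26>>4)&0x1f = 0x2
opcode:7 @ bit 9 → (0xee26>>9)&0x7f = 0x77  ←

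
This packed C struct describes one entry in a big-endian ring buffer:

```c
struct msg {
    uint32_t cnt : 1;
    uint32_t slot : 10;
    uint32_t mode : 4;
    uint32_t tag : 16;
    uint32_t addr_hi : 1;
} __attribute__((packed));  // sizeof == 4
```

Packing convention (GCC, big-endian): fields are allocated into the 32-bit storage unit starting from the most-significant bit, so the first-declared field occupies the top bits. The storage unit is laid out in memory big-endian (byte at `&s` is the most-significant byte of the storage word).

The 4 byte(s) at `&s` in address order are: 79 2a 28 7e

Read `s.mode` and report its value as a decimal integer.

5

[0]=0x79 [1]=0x2a [2]=0x28 [3]=0x7e (big-endian) → word 0x792a287e
cnt [31+:1] = (word>>31) & 0x1 = 0
slot [21+:10] = (word>>21) & 0x3ff = 969
mode [17+:4] = (word>>17) & 0xf = 5  ←
tag [1+:16] = (word>>1) & 0xffff = 5183
addr_hi [0+:1] = (word>>0) & 0x1 = 0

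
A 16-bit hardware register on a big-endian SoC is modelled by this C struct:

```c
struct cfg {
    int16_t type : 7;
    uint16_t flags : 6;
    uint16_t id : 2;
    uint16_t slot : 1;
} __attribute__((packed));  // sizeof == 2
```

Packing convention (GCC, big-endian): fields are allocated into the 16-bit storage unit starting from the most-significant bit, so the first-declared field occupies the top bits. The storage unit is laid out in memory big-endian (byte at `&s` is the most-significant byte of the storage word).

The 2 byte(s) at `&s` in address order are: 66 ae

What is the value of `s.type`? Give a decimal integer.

[0]=0x66 [1]=0xae (big-endian) → word 0x66ae
type [9+:7] = (word>>9) & 0x7f = 51  ←
flags [3+:6] = (word>>3) & 0x3f = 21
id [1+:2] = (word>>1) & 0x3 = 3
slot [0+:1] = (word>>0) & 0x1 = 0
type signed 7b, MSB=0: value = 51

51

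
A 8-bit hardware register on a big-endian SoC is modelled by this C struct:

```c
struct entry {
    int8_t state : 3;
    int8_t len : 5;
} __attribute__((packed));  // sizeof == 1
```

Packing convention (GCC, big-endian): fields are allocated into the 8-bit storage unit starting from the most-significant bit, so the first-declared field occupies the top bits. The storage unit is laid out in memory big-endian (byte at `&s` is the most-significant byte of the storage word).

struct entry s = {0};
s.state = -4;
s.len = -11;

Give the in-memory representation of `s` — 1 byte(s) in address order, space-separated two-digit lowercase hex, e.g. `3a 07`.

95

state:3 = -4 → 0x4 << 5 → word 0x80
len:5 = -11 → 0x15 << 0 → word 0x95
word = 0x95 → big-endian bytes:
  [0]=0x95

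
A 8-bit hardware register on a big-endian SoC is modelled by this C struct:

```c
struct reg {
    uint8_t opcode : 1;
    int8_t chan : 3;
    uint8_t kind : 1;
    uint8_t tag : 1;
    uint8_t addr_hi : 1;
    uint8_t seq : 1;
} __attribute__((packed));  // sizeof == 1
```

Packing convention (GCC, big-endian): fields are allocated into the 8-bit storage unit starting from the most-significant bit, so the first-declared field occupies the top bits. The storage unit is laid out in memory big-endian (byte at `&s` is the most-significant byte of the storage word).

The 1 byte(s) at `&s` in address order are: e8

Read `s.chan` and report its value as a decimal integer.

[0]=0xe8 (big-endian) → word 0xe8
opcode [7+:1] = (word>>7) & 0x1 = 1
chan [4+:3] = (word>>4) & 0x7 = 6  ←
kind [3+:1] = (word>>3) & 0x1 = 1
tag [2+:1] = (word>>2) & 0x1 = 0
addr_hi [1+:1] = (word>>1) & 0x1 = 0
seq [0+:1] = (word>>0) & 0x1 = 0
chan signed 3b, MSB=1: 6 - 8 = -2

-2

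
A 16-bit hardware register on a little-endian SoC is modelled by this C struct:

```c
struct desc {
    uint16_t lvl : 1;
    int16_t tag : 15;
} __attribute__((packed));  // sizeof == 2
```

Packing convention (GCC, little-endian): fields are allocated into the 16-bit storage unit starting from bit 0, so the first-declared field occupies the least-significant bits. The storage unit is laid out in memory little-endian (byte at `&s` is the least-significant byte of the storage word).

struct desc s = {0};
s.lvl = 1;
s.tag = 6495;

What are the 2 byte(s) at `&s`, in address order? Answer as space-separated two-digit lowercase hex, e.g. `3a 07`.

[0+:1] lvl=1 & 0x1 = 0x1; word=0x0001
[1+:15] tag=6495 & 0x7fff = 0x195f; word=0x32bf
word = 0x32bf → little-endian bytes:
  [0]=0xbf  [1]=0x32

bf 32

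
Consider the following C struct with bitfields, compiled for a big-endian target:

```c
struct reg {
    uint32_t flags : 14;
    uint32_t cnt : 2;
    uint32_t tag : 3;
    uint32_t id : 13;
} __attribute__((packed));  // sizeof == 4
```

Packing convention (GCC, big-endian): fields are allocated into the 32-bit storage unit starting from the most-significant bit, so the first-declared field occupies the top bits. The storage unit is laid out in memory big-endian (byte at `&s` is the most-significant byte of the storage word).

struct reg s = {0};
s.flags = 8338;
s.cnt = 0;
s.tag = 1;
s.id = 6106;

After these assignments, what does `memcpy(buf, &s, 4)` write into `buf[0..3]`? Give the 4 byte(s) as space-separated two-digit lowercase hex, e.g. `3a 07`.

82 48 37 da

flags:14 = 8338 → 0x2092 << 18 → word 0x82480000
cnt:2 = 0 → 0x0 << 16 → word 0x82480000
tag:3 = 1 → 0x1 << 13 → word 0x82482000
id:13 = 6106 → 0x17da << 0 → word 0x824837da
word = 0x824837da → big-endian bytes:
  [0]=0x82  [1]=0x48  [2]=0x37  [3]=0xda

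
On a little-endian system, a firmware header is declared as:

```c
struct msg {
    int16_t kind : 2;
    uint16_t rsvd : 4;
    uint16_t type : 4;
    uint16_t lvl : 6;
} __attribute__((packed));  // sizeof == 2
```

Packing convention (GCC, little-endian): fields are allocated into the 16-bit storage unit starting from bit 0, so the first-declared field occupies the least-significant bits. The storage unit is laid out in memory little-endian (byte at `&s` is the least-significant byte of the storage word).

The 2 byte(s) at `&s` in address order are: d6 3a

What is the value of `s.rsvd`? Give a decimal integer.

5

[0]=0xd6 [1]=0x3a (little-endian) → word 0x3ad6
kind [0+:2] = (word>>0) & 0x3 = 2
rsvd [2+:4] = (word>>2) & 0xf = 5  ←
type [6+:4] = (word>>6) & 0xf = 11
lvl [10+:6] = (word>>10) & 0x3f = 14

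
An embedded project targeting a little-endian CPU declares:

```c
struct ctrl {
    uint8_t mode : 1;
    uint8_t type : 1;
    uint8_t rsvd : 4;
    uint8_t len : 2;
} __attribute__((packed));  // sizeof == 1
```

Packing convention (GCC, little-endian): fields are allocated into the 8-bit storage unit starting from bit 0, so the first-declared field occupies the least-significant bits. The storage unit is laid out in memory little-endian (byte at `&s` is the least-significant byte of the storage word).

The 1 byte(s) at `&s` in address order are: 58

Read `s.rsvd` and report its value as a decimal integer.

[0]=0x58 (little-endian) → word 0x58
mode:1 @ bit 0 → (0x58>>0)&0x1 = 0x0
type:1 @ bit 1 → (0x58>>1)&0x1 = 0x0
rsvd:4 @ bit 2 → (0x58>>2)&0xf = 0x6  ←
len:2 @ bit 6 → (0x58>>6)&0x3 = 0x1

6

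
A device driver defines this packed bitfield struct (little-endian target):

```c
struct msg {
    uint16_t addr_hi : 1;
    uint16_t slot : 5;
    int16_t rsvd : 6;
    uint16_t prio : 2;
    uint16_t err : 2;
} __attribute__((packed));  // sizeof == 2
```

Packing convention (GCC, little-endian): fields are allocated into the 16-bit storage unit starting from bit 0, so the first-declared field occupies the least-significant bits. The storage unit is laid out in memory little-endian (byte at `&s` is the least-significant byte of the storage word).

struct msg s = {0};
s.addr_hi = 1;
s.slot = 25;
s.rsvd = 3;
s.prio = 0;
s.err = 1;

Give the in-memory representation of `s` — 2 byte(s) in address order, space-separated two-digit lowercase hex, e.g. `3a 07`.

f3 40

[0+:1] addr_hi=1 & 0x1 = 0x1; word=0x0001
[1+:5] slot=25 & 0x1f = 0x19; word=0x0033
[6+:6] rsvd=3 & 0x3f = 0x3; word=0x00f3
[12+:2] prio=0 & 0x3 = 0x0; word=0x00f3
[14+:2] err=1 & 0x3 = 0x1; word=0x40f3
word = 0x40f3 → little-endian bytes:
  [0]=0xf3  [1]=0x40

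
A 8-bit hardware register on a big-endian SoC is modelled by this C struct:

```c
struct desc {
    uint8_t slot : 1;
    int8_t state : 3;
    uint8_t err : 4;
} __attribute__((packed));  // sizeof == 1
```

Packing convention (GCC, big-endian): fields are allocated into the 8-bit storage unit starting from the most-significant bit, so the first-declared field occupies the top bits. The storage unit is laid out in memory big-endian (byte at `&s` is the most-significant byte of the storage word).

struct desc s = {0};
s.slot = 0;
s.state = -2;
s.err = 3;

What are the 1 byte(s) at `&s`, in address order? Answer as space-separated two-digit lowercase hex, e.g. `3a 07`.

63

slot (1b) val=0 bits=0x0 at bit 7: 0x00
state (3b) val=-2 bits=0x6 at bit 4: 0x60
err (4b) val=3 bits=0x3 at bit 0: 0x63
word = 0x63 → big-endian bytes:
  [0]=0x63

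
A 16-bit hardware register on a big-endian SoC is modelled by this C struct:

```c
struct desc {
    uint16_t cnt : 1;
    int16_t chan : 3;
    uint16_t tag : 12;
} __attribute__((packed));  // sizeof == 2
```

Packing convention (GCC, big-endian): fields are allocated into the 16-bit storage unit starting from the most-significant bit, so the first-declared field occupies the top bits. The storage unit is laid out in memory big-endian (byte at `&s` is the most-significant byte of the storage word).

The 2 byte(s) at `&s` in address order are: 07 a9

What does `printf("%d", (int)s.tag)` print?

1961

[0]=0x07 [1]=0xa9 (big-endian) → word 0x07a9
cnt [15+:1] = (word>>15) & 0x1 = 0
chan [12+:3] = (word>>12) & 0x7 = 0
tag [0+:12] = (word>>0) & 0xfff = 1961  ←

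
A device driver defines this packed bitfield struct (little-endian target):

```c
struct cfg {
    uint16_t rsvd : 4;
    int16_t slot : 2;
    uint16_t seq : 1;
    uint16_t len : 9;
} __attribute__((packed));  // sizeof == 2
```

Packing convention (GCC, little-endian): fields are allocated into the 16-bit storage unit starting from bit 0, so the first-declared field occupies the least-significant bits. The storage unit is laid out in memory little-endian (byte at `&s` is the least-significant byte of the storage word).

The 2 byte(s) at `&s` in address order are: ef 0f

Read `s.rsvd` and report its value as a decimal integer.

[0]=0xef [1]=0x0f (little-endian) → word 0x0fef
rsvd:4 @ bit 0 → (0x0fef>>0)&0xf = 0xf  ←
slot:2 @ bit 4 → (0x0fef>>4)&0x3 = 0x2
seq:1 @ bit 6 → (0x0fef>>6)&0x1 = 0x1
len:9 @ bit 7 → (0x0fef>>7)&0x1ff = 0x1f

15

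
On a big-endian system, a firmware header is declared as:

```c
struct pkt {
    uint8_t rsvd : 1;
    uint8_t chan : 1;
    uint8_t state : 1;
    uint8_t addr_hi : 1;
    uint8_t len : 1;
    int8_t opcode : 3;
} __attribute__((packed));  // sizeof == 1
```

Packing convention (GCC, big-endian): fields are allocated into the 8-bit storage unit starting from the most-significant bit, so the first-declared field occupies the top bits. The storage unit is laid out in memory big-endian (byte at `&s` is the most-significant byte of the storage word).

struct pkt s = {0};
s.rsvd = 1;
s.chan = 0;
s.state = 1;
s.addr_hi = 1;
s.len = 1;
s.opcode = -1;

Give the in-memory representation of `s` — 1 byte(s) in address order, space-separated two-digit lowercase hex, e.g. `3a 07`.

bf

[7+:1] rsvd=1 & 0x1 = 0x1; word=0x80
[6+:1] chan=0 & 0x1 = 0x0; word=0x80
[5+:1] state=1 & 0x1 = 0x1; word=0xa0
[4+:1] addr_hi=1 & 0x1 = 0x1; word=0xb0
[3+:1] len=1 & 0x1 = 0x1; word=0xb8
[0+:3] opcode=-1 & 0x7 = 0x7; word=0xbf
word = 0xbf → big-endian bytes:
  [0]=0xbf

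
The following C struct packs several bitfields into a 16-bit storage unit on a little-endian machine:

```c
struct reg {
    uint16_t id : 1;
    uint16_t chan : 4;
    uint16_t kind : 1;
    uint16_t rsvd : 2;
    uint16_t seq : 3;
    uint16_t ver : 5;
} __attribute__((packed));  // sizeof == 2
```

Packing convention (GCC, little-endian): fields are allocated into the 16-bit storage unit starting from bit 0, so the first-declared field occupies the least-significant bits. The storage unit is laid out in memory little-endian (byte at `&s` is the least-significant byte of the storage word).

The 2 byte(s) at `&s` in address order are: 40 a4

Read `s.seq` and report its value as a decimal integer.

4

[0]=0x40 [1]=0xa4 (little-endian) → word 0xa440
id:1 @ bit 0 → (0xa440>>0)&0x1 = 0x0
chan:4 @ bit 1 → (0xa440>>1)&0xf = 0x0
kind:1 @ bit 5 → (0xa440>>5)&0x1 = 0x0
rsvd:2 @ bit 6 → (0xa440>>6)&0x3 = 0x1
seq:3 @ bit 8 → (0xa440>>8)&0x7 = 0x4  ←
ver:5 @ bit 11 → (0xa440>>11)&0x1f = 0x14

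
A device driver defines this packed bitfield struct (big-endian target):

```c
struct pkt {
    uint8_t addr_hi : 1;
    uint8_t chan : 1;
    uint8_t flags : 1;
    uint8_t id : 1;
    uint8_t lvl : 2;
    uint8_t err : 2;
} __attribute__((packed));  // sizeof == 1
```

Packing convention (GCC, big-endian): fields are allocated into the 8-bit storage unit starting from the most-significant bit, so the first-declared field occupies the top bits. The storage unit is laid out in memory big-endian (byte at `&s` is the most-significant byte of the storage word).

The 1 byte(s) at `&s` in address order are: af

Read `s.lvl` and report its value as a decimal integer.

[0]=0xaf (big-endian) → word 0xaf
addr_hi:1 @ bit 7 → (0xaf>>7)&0x1 = 0x1
chan:1 @ bit 6 → (0xaf>>6)&0x1 = 0x0
flags:1 @ bit 5 → (0xaf>>5)&0x1 = 0x1
id:1 @ bit 4 → (0xaf>>4)&0x1 = 0x0
lvl:2 @ bit 2 → (0xaf>>2)&0x3 = 0x3  ←
err:2 @ bit 0 → (0xaf>>0)&0x3 = 0x3

3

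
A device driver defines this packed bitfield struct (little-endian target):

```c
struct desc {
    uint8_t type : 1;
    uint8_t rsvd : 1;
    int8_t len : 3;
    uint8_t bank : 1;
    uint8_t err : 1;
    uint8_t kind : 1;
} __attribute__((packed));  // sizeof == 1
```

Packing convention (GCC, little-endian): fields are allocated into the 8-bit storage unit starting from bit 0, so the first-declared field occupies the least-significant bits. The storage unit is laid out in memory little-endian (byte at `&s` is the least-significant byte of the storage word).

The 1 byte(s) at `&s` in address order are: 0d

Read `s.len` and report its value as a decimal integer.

3

[0]=0x0d (little-endian) → word 0x0d
type [0+:1] = (word>>0) & 0x1 = 1
rsvd [1+:1] = (word>>1) & 0x1 = 0
len [2+:3] = (word>>2) & 0x7 = 3  ←
bank [5+:1] = (word>>5) & 0x1 = 0
err [6+:1] = (word>>6) & 0x1 = 0
kind [7+:1] = (word>>7) & 0x1 = 0
len signed 3b, MSB=0: value = 3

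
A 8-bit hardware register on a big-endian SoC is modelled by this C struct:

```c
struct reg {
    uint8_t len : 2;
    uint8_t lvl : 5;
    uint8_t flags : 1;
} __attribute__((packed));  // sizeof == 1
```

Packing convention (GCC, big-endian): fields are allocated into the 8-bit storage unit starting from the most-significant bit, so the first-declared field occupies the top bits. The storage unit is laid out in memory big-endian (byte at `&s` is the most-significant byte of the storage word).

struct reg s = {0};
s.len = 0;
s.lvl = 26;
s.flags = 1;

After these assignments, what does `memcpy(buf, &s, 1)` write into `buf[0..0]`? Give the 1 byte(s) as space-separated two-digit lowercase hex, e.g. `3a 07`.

35

len (2b) val=0 bits=0x0 at bit 6: 0x00
lvl (5b) val=26 bits=0x1a at bit 1: 0x34
flags (1b) val=1 bits=0x1 at bit 0: 0x35
word = 0x35 → big-endian bytes:
  [0]=0x35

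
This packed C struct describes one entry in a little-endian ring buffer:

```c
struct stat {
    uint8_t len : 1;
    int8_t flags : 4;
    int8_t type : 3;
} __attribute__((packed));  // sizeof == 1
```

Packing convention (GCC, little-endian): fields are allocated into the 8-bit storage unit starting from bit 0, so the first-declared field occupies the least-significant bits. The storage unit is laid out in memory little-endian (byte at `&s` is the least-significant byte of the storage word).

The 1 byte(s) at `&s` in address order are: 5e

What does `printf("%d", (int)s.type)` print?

[0]=0x5e (little-endian) → word 0x5e
len:1 @ bit 0 → (0x5e>>0)&0x1 = 0x0
flags:4 @ bit 1 → (0x5e>>1)&0xf = 0xf
type:3 @ bit 5 → (0x5e>>5)&0x7 = 0x2  ←
type signed 3b, MSB=0: value = 2

2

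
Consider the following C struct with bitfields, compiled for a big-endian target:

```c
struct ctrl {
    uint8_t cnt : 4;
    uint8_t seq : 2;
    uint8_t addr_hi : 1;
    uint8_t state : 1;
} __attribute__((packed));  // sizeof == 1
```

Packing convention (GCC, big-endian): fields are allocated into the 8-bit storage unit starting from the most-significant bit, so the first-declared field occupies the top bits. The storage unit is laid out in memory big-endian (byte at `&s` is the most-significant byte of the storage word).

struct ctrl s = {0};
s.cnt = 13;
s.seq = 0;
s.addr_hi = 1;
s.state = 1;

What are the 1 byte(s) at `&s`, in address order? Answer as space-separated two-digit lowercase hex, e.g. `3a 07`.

d3

[4+:4] cnt=13 & 0xf = 0xd; word=0xd0
[2+:2] seq=0 & 0x3 = 0x0; word=0xd0
[1+:1] addr_hi=1 & 0x1 = 0x1; word=0xd2
[0+:1] state=1 & 0x1 = 0x1; word=0xd3
word = 0xd3 → big-endian bytes:
  [0]=0xd3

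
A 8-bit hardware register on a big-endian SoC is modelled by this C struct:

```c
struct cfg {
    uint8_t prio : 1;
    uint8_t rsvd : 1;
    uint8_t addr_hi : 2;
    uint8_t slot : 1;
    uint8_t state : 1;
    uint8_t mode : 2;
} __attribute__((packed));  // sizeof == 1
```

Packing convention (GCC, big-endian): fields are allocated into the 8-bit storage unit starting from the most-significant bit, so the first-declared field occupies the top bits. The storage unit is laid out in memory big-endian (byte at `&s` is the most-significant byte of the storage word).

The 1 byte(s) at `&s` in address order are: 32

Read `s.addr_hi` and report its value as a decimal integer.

3

[0]=0x32 (big-endian) → word 0x32
prio [7+:1] = (word>>7) & 0x1 = 0
rsvd [6+:1] = (word>>6) & 0x1 = 0
addr_hi [4+:2] = (word>>4) & 0x3 = 3  ←
slot [3+:1] = (word>>3) & 0x1 = 0
state [2+:1] = (word>>2) & 0x1 = 0
mode [0+:2] = (word>>0) & 0x3 = 2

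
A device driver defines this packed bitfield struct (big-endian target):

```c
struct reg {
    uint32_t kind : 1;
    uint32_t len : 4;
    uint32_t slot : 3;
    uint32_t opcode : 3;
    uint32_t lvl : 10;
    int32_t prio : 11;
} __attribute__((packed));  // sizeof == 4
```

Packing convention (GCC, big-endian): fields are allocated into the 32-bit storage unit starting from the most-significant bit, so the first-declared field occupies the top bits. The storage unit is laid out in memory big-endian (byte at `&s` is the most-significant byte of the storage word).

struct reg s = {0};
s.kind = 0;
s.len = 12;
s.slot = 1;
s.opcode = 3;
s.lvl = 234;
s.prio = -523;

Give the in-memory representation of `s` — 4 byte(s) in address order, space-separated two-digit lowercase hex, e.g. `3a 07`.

kind (1b) val=0 bits=0x0 at bit 31: 0x00000000
len (4b) val=12 bits=0xc at bit 27: 0x60000000
slot (3b) val=1 bits=0x1 at bit 24: 0x61000000
opcode (3b) val=3 bits=0x3 at bit 21: 0x61600000
lvl (10b) val=234 bits=0xea at bit 11: 0x61675000
prio (11b) val=-523 bits=0x5f5 at bit 0: 0x616755f5
word = 0x616755f5 → big-endian bytes:
  [0]=0x61  [1]=0x67  [2]=0x55  [3]=0xf5

61 67 55 f5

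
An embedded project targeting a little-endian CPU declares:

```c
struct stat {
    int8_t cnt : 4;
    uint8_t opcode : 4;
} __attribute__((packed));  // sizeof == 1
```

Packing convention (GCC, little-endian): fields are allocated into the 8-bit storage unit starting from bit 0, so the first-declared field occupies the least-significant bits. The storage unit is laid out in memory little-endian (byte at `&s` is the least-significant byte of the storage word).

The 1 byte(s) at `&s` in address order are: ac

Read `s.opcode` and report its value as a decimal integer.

[0]=0xac (little-endian) → word 0xac
cnt [0+:4] = (word>>0) & 0xf = 12
opcode [4+:4] = (word>>4) & 0xf = 10  ←

10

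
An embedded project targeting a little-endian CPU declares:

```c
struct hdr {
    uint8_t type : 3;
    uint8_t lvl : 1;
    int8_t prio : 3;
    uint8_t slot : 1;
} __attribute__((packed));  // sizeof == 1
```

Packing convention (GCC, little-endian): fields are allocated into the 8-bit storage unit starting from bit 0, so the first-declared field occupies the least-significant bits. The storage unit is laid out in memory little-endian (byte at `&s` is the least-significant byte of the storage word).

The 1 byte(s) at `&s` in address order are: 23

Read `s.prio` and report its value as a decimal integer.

[0]=0x23 (little-endian) → word 0x23
type:3 @ bit 0 → (0x23>>0)&0x7 = 0x3
lvl:1 @ bit 3 → (0x23>>3)&0x1 = 0x0
prio:3 @ bit 4 → (0x23>>4)&0x7 = 0x2  ←
slot:1 @ bit 7 → (0x23>>7)&0x1 = 0x0
prio signed 3b, MSB=0: value = 2

2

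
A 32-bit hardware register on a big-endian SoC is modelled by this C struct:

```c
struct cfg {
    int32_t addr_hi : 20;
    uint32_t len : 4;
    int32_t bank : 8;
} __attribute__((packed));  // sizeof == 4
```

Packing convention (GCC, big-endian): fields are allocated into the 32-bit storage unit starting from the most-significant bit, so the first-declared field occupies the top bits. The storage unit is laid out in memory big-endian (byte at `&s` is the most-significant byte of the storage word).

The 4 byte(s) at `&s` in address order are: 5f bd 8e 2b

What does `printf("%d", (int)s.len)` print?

[0]=0x5f [1]=0xbd [2]=0x8e [3]=0x2b (big-endian) → word 0x5fbd8e2b
addr_hi [12+:20] = (word>>12) & 0xfffff = 392152
len [8+:4] = (word>>8) & 0xf = 14  ←
bank [0+:8] = (word>>0) & 0xff = 43

14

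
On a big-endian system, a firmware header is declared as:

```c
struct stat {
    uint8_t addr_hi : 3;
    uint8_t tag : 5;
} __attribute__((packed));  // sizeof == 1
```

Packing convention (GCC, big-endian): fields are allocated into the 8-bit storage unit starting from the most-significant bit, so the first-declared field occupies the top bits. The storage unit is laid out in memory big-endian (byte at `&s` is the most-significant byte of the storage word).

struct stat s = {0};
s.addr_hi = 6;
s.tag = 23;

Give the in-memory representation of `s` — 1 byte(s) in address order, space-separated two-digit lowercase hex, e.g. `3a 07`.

d7

addr_hi (3b) val=6 bits=0x6 at bit 5: 0xc0
tag (5b) val=23 bits=0x17 at bit 0: 0xd7
word = 0xd7 → big-endian bytes:
  [0]=0xd7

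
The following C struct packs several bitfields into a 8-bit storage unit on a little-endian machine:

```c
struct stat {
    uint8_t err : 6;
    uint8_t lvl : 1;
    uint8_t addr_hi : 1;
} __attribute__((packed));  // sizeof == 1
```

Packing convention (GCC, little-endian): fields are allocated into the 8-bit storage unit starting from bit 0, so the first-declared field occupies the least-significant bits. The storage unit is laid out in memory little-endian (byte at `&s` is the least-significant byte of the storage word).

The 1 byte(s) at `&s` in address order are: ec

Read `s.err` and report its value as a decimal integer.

44

[0]=0xec (little-endian) → word 0xec
err:6 @ bit 0 → (0xec>>0)&0x3f = 0x2c  ←
lvl:1 @ bit 6 → (0xec>>6)&0x1 = 0x1
addr_hi:1 @ bit 7 → (0xec>>7)&0x1 = 0x1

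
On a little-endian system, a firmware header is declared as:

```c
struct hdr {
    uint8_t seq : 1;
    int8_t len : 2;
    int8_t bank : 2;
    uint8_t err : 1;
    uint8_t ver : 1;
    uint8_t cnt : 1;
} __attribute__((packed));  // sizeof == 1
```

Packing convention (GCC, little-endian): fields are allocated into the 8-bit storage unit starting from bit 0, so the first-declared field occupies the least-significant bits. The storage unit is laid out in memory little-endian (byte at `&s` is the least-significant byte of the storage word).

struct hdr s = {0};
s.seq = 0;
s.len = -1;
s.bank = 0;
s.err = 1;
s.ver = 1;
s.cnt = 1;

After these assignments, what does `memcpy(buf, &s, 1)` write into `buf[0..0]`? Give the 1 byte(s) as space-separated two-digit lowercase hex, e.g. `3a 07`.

e6

seq:1 = 0 → 0x0 << 0 → word 0x00
len:2 = -1 → 0x3 << 1 → word 0x06
bank:2 = 0 → 0x0 << 3 → word 0x06
err:1 = 1 → 0x1 << 5 → word 0x26
ver:1 = 1 → 0x1 << 6 → word 0x66
cnt:1 = 1 → 0x1 << 7 → word 0xe6
word = 0xe6 → little-endian bytes:
  [0]=0xe6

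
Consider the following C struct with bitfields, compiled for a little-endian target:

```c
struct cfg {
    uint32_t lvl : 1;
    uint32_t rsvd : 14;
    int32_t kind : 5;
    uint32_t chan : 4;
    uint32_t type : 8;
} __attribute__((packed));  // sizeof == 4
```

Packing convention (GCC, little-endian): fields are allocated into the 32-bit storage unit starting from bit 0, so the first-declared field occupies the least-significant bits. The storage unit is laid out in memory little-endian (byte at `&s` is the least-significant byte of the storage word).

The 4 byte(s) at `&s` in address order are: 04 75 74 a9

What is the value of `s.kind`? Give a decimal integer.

[0]=0x04 [1]=0x75 [2]=0x74 [3]=0xa9 (little-endian) → word 0xa9747504
lvl [0+:1] = (word>>0) & 0x1 = 0
rsvd [1+:14] = (word>>1) & 0x3fff = 14978
kind [15+:5] = (word>>15) & 0x1f = 8  ←
chan [20+:4] = (word>>20) & 0xf = 7
type [24+:8] = (word>>24) & 0xff = 169
kind signed 5b, MSB=0: value = 8

8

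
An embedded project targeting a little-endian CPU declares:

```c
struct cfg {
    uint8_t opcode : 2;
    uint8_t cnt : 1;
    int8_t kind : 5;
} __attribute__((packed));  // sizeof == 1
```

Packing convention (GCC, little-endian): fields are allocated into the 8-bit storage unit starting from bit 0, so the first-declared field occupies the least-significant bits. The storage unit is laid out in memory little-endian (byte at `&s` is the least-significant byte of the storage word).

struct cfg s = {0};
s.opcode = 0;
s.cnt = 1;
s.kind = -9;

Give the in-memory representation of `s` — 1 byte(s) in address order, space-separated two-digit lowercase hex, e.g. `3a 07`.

bc

opcode (2b) val=0 bits=0x0 at bit 0: 0x00
cnt (1b) val=1 bits=0x1 at bit 2: 0x04
kind (5b) val=-9 bits=0x17 at bit 3: 0xbc
word = 0xbc → little-endian bytes:
  [0]=0xbc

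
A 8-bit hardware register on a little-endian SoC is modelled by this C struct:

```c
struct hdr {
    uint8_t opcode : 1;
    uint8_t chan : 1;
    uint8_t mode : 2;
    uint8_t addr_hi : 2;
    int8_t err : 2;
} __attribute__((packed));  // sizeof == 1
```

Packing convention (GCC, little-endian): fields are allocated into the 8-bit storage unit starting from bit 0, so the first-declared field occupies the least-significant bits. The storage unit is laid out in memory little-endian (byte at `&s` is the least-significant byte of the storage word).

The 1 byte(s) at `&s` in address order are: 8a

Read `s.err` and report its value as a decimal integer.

[0]=0x8a (little-endian) → word 0x8a
opcode:1 @ bit 0 → (0x8a>>0)&0x1 = 0x0
chan:1 @ bit 1 → (0x8a>>1)&0x1 = 0x1
mode:2 @ bit 2 → (0x8a>>2)&0x3 = 0x2
addr_hi:2 @ bit 4 → (0x8a>>4)&0x3 = 0x0
err:2 @ bit 6 → (0x8a>>6)&0x3 = 0x2  ←
err signed 2b, MSB=1: 2 - 4 = -2

-2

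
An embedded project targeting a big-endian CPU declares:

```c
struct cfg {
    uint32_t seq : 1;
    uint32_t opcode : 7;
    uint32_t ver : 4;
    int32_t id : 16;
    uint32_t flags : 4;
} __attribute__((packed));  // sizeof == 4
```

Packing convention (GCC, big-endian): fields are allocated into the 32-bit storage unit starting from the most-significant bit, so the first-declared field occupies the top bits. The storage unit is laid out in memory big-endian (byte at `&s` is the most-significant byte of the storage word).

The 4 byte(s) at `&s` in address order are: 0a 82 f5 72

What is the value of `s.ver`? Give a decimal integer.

8

[0]=0x0a [1]=0x82 [2]=0xf5 [3]=0x72 (big-endian) → word 0x0a82f572
seq [31+:1] = (word>>31) & 0x1 = 0
opcode [24+:7] = (word>>24) & 0x7f = 10
ver [20+:4] = (word>>20) & 0xf = 8  ←
id [4+:16] = (word>>4) & 0xffff = 12119
flags [0+:4] = (word>>0) & 0xf = 2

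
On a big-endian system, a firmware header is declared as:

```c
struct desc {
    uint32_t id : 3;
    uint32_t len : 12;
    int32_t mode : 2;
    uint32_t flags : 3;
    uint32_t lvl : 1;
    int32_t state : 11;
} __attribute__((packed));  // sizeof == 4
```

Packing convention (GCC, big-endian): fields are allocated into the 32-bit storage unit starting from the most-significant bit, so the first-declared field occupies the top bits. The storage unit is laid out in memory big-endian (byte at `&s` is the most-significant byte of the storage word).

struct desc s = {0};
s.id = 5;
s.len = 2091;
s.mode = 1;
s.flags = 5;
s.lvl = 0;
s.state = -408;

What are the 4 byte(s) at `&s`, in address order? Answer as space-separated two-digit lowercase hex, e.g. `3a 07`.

b0 56 d6 68

[29+:3] id=5 & 0x7 = 0x5; word=0xa0000000
[17+:12] len=2091 & 0xfff = 0x82b; word=0xb0560000
[15+:2] mode=1 & 0x3 = 0x1; word=0xb0568000
[12+:3] flags=5 & 0x7 = 0x5; word=0xb056d000
[11+:1] lvl=0 & 0x1 = 0x0; word=0xb056d000
[0+:11] state=-408 & 0x7ff = 0x668; word=0xb056d668
word = 0xb056d668 → big-endian bytes:
  [0]=0xb0  [1]=0x56  [2]=0xd6  [3]=0x68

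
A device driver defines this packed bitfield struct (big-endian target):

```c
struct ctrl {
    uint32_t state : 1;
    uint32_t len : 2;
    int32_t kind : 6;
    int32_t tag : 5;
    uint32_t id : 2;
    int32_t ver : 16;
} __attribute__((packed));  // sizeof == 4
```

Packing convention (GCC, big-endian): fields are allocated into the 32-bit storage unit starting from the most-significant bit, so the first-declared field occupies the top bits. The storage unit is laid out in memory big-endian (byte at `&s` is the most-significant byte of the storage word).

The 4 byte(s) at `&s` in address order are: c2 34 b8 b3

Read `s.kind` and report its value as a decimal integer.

[0]=0xc2 [1]=0x34 [2]=0xb8 [3]=0xb3 (big-endian) → word 0xc234b8b3
state:1 @ bit 31 → (0xc234b8b3>>31)&0x1 = 0x1
len:2 @ bit 29 → (0xc234b8b3>>29)&0x3 = 0x2
kind:6 @ bit 23 → (0xc234b8b3>>23)&0x3f = 0x4  ←
tag:5 @ bit 18 → (0xc234b8b3>>18)&0x1f = 0xd
id:2 @ bit 16 → (0xc234b8b3>>16)&0x3 = 0x0
ver:16 @ bit 0 → (0xc234b8b3>>0)&0xffff = 0xb8b3
kind signed 6b, MSB=0: value = 4

4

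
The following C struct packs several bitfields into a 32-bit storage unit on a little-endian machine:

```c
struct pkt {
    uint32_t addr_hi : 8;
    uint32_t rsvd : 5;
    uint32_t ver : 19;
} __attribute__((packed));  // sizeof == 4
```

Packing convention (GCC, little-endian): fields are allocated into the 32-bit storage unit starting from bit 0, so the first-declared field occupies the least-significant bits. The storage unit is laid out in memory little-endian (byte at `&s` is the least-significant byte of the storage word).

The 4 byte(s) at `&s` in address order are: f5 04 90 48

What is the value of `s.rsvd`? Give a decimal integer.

4

[0]=0xf5 [1]=0x04 [2]=0x90 [3]=0x48 (little-endian) → word 0x489004f5
addr_hi [0+:8] = (word>>0) & 0xff = 245
rsvd [8+:5] = (word>>8) & 0x1f = 4  ←
ver [13+:19] = (word>>13) & 0x7ffff = 148608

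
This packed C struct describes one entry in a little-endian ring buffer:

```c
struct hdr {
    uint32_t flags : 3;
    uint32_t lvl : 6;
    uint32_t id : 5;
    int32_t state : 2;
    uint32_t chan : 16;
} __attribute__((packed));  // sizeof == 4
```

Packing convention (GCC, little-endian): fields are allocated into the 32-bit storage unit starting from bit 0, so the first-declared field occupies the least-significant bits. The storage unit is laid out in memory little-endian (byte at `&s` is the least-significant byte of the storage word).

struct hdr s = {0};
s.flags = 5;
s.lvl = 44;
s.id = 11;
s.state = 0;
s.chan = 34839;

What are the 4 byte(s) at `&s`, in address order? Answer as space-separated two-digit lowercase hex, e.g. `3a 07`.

65 17 17 88

[0+:3] flags=5 & 0x7 = 0x5; word=0x00000005
[3+:6] lvl=44 & 0x3f = 0x2c; word=0x00000165
[9+:5] id=11 & 0x1f = 0xb; word=0x00001765
[14+:2] state=0 & 0x3 = 0x0; word=0x00001765
[16+:16] chan=34839 & 0xffff = 0x8817; word=0x88171765
word = 0x88171765 → little-endian bytes:
  [0]=0x65  [1]=0x17  [2]=0x17  [3]=0x88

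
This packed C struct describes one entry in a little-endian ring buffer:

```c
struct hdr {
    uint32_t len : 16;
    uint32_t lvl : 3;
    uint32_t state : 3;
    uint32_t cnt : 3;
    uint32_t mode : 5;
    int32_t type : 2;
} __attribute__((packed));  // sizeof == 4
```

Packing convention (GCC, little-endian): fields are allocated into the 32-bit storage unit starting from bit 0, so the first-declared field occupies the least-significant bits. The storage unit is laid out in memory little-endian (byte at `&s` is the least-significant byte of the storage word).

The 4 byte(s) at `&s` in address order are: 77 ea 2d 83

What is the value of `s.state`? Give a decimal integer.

[0]=0x77 [1]=0xea [2]=0x2d [3]=0x83 (little-endian) → word 0x832dea77
len [0+:16] = (word>>0) & 0xffff = 60023
lvl [16+:3] = (word>>16) & 0x7 = 5
state [19+:3] = (word>>19) & 0x7 = 5  ←
cnt [22+:3] = (word>>22) & 0x7 = 4
mode [25+:5] = (word>>25) & 0x1f = 1
type [30+:2] = (word>>30) & 0x3 = 2

5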